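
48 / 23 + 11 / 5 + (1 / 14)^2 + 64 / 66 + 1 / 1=4657619 / 743820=6.26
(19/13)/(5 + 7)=19/156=0.12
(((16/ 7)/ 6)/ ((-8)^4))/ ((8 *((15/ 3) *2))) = 1/ 860160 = 0.00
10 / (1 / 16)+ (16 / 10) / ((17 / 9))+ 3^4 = 20557 / 85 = 241.85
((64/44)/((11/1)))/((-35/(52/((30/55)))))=-416/1155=-0.36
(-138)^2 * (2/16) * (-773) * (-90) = 165611385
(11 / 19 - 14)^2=65025 / 361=180.12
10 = 10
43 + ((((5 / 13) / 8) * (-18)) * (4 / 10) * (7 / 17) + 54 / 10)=106649 / 2210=48.26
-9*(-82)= 738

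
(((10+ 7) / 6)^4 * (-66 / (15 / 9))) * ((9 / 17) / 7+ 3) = -3296623 / 420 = -7849.10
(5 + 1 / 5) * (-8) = -208 / 5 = -41.60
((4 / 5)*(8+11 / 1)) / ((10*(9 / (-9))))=-38 / 25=-1.52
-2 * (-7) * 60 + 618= 1458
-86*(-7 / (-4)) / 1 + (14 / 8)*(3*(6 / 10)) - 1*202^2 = -819027 / 20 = -40951.35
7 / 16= 0.44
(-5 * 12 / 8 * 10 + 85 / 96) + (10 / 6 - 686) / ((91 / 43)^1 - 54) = -13048637 / 214176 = -60.92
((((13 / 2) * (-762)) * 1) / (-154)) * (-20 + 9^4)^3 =1386119825979213 / 154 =9000778090774.11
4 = 4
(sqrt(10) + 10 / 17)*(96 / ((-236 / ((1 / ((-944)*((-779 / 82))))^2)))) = -3*sqrt(10) / 593134552 -15 / 5041643692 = -0.00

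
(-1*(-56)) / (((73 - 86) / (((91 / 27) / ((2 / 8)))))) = -1568 / 27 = -58.07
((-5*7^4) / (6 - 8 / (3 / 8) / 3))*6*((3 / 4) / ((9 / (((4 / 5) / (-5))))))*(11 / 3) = -79233 / 25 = -3169.32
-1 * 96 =-96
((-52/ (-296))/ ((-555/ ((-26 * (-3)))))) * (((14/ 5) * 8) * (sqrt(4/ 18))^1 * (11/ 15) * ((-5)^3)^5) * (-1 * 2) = -101664062500000 * sqrt(2)/ 12321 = -11669076860.11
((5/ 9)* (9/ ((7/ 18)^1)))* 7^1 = 90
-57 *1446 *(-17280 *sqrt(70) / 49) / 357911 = 1424252160 *sqrt(70) / 17537639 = 679.46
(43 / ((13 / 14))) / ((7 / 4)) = 344 / 13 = 26.46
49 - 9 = 40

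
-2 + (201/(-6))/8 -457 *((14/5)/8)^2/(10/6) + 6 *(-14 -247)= -1605.78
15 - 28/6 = 31/3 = 10.33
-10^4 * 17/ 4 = -42500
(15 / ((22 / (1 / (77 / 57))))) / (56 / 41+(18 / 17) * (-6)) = -595935 / 5888344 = -0.10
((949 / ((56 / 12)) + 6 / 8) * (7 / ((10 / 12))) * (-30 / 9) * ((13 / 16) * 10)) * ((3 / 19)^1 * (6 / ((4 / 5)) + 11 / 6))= -2600325 / 38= -68429.61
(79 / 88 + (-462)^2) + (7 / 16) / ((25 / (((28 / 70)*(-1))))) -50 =1173671899 / 5500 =213394.89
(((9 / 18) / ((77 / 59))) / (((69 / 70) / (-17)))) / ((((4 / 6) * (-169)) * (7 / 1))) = 5015 / 598598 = 0.01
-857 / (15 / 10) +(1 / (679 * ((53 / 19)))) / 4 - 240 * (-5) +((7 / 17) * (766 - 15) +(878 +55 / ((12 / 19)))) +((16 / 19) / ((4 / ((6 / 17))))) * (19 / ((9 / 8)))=3494922731 / 1835337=1904.24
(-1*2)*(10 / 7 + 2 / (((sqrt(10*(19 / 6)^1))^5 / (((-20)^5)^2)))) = -2949120000000*sqrt(285) / 6859- 20 / 7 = -7258620178.94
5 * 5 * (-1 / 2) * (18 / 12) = -75 / 4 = -18.75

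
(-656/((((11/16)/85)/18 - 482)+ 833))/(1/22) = -353295360/8592491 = -41.12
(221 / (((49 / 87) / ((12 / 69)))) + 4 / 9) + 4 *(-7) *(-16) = 516.69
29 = 29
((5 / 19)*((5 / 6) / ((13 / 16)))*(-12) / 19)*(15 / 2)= -6000 / 4693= -1.28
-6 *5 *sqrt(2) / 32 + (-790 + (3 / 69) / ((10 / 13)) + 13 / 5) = -181089 / 230 - 15 *sqrt(2) / 16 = -788.67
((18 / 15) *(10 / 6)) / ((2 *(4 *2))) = 0.12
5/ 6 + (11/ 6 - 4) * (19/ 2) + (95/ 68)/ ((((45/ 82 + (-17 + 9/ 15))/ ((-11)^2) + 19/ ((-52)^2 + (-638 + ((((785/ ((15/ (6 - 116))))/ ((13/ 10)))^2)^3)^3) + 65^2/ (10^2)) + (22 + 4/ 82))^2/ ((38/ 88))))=-2214950725207965301587971343662412835012379487513693701049812314443423389596777127399797238480021948923650947638818607987711696563958115941957823462665693469387874070403965506609118897779988050244334667278/ 112156535293894011405658600704184032012163300813320507848831091374605211684208723295655093741504079656819220576397859109868369965881557558839324774538773850831614048688204558417866379370045744825616723753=-19.75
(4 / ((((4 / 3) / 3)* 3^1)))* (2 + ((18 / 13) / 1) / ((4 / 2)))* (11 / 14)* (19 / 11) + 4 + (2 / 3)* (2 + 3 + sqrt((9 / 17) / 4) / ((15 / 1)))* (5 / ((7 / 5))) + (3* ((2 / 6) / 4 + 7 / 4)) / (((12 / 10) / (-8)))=-5351 / 546 + 5* sqrt(17) / 357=-9.74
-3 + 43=40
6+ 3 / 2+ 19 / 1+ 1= 55 / 2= 27.50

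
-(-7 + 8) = -1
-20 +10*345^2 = 1190230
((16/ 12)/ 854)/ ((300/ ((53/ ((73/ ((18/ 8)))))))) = 53/ 6234200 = 0.00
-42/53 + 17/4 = 733/212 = 3.46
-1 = -1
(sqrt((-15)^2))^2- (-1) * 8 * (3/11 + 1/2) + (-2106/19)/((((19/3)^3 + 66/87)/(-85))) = 2236259243/8339309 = 268.16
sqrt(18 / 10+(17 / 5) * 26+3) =9.65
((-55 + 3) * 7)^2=132496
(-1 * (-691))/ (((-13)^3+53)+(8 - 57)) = -691/ 2193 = -0.32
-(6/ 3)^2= -4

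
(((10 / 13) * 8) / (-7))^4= 40960000 / 68574961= 0.60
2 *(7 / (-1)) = -14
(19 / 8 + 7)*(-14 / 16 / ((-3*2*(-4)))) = -175 / 512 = -0.34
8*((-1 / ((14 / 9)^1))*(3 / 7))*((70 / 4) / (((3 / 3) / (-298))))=80460 / 7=11494.29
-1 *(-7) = 7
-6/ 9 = -2/ 3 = -0.67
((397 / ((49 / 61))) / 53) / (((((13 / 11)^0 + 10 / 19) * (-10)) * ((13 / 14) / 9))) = -4141107 / 699335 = -5.92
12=12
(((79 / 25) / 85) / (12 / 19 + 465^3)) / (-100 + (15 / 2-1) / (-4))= -12008 / 3300364768278375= -0.00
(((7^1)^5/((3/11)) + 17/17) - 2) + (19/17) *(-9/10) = 31428067/510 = 61623.66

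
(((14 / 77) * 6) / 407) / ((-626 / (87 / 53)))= -522 / 74268953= -0.00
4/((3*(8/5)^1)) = 5/6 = 0.83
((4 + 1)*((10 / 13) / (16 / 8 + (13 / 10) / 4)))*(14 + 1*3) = 34000 / 1209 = 28.12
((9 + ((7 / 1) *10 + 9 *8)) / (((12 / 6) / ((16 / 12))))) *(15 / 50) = 151 / 5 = 30.20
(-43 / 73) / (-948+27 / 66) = 946 / 1521831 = 0.00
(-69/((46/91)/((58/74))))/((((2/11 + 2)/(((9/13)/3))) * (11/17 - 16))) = 1309/1776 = 0.74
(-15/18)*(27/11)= -45/22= -2.05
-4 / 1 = -4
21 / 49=3 / 7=0.43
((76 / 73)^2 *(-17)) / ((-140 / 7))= 24548 / 26645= 0.92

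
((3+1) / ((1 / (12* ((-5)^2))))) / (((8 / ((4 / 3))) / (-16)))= -3200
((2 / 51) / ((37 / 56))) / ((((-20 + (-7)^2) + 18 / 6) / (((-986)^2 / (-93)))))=-200158 / 10323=-19.39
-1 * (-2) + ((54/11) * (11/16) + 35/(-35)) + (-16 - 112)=-989/8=-123.62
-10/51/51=-0.00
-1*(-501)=501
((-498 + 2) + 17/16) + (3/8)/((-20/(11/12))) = -316771/640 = -494.95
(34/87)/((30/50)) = 170/261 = 0.65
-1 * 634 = -634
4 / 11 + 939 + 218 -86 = 11785 / 11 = 1071.36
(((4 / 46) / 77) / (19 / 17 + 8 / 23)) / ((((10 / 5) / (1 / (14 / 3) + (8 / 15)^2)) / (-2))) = -26707 / 69490575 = -0.00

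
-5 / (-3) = 5 / 3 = 1.67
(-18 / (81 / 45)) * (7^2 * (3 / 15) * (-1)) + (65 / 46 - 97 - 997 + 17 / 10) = -114182 / 115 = -992.89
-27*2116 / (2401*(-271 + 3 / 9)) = 42849 / 487403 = 0.09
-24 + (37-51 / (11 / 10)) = -367 / 11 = -33.36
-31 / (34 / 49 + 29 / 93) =-141267 / 4583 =-30.82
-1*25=-25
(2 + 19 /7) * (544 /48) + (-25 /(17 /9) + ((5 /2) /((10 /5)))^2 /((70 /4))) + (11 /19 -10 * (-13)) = 3090543 /18088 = 170.86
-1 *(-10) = 10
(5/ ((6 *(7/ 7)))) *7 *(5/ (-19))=-175/ 114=-1.54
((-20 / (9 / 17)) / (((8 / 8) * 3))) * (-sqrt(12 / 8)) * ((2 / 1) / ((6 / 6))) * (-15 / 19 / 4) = -425 * sqrt(6) / 171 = -6.09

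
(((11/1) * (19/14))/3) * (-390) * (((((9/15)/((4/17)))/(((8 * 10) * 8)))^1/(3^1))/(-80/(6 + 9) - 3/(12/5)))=138567/353920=0.39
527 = 527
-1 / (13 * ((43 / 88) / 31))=-2728 / 559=-4.88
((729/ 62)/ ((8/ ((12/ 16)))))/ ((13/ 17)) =37179/ 25792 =1.44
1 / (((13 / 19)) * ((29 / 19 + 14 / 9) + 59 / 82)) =266418 / 692939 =0.38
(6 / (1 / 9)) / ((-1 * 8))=-27 / 4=-6.75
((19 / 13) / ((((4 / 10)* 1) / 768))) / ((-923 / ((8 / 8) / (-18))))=6080 / 35997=0.17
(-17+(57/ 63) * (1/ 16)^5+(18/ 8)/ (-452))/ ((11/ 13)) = -550068851449/ 27370979328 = -20.10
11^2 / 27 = 121 / 27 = 4.48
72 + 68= 140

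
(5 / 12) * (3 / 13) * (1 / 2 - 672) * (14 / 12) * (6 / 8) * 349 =-16404745 / 832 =-19717.24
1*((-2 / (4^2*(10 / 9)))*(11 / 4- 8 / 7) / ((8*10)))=-81 / 35840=-0.00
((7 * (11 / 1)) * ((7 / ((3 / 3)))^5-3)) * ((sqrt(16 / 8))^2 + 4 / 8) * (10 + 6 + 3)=61460630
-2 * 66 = -132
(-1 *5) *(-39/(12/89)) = 5785/4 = 1446.25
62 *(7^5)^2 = 17513465438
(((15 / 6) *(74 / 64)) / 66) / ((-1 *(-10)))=37 / 8448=0.00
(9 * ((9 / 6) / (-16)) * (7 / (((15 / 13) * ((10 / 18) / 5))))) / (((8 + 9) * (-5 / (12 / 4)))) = 1.63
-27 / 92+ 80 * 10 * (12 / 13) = 882849 / 1196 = 738.17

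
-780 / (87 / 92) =-23920 / 29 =-824.83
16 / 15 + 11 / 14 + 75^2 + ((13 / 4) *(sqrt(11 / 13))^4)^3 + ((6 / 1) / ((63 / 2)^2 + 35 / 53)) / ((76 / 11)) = 47570503498426949 / 8435305220160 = 5639.45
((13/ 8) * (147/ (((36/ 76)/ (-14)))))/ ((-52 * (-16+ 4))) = -6517/ 576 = -11.31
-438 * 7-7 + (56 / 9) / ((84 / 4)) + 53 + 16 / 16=-81505 / 27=-3018.70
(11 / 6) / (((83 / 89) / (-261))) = -85173 / 166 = -513.09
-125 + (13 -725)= -837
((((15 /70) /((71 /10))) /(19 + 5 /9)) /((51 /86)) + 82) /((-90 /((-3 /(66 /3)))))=60969919 /490717920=0.12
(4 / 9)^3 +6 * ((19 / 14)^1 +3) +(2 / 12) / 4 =1072541 / 40824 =26.27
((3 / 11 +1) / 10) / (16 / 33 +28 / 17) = 357 / 5980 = 0.06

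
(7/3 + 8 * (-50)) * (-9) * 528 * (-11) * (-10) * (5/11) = 94485600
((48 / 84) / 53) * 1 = 4 / 371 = 0.01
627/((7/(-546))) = -48906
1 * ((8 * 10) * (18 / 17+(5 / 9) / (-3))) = 32080 / 459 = 69.89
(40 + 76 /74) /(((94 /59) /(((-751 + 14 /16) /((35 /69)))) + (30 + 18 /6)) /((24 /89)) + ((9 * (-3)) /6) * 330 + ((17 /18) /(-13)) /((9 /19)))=-9466750232784 /314454183509575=-0.03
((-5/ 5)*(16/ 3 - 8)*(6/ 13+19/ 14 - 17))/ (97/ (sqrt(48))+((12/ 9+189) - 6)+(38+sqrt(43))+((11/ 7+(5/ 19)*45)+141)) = -839952/ (20748*sqrt(43)+167713*sqrt(3)+7816744) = -0.10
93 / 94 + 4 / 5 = 1.79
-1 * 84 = -84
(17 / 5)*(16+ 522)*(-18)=-164628 / 5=-32925.60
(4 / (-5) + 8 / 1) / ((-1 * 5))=-36 / 25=-1.44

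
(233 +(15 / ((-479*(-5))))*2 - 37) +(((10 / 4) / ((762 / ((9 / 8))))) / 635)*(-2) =24229627523 / 123612656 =196.01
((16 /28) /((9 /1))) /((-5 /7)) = -4 /45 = -0.09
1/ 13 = 0.08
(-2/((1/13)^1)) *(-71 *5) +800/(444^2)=113722880/12321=9230.00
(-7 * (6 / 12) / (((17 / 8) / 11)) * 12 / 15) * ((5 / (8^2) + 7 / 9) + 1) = -82313 / 3060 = -26.90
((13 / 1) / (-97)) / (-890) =0.00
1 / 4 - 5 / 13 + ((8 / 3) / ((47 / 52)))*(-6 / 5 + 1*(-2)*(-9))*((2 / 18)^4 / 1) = -10187149 / 80175420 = -0.13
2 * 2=4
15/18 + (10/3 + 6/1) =61/6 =10.17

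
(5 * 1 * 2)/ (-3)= -10/ 3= -3.33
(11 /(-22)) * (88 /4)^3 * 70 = -372680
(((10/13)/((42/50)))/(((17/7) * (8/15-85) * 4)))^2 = 390625/313615680196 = 0.00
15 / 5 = 3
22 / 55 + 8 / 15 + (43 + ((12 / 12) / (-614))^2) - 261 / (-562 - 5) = 5271912379 / 118753740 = 44.39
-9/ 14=-0.64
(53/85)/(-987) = -53/83895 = -0.00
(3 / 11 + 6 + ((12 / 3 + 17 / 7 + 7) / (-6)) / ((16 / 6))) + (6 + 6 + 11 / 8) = 18.81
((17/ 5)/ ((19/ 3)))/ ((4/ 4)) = 0.54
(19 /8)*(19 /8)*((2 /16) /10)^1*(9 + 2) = 3971 /5120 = 0.78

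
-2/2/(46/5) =-5/46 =-0.11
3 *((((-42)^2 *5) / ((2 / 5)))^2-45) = 1458607365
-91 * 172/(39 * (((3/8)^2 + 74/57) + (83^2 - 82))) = -1464064/24837185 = -0.06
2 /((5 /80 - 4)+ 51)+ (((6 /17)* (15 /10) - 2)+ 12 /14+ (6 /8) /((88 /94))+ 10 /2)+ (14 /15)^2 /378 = 167104529491 /31935934800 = 5.23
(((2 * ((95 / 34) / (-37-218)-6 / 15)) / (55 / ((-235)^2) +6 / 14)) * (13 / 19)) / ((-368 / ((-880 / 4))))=-39392688335 / 50333317392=-0.78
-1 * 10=-10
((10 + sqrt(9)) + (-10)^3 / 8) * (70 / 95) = -1568 / 19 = -82.53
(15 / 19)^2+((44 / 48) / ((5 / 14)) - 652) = -7026613 / 10830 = -648.81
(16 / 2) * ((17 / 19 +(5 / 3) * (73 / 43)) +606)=11955472 / 2451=4877.79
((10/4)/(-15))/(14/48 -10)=4/233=0.02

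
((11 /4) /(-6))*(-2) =11 /12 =0.92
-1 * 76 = -76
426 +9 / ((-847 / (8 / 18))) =360818 / 847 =426.00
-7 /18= -0.39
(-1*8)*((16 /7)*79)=-10112 /7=-1444.57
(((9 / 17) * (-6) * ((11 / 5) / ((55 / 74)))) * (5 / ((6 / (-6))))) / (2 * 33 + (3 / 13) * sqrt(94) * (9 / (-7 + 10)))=0.65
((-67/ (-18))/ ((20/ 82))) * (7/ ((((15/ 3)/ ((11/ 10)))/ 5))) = 211519/ 1800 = 117.51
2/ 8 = 0.25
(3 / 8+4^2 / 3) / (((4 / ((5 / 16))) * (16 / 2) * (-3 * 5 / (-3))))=137 / 12288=0.01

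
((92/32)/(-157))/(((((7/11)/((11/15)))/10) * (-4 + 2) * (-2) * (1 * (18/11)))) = -30613/949536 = -0.03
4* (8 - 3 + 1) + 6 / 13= 318 / 13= 24.46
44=44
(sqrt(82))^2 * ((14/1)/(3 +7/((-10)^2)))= 114800/307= 373.94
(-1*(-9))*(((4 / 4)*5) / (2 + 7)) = 5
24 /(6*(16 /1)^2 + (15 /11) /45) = 792 /50689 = 0.02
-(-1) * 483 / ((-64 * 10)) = -483 / 640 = -0.75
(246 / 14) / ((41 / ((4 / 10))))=6 / 35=0.17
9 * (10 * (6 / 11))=540 / 11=49.09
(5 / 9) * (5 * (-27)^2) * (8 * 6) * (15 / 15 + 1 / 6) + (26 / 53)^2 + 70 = 318737906 / 2809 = 113470.24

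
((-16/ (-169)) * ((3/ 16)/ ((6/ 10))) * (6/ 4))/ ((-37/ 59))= -885/ 12506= -0.07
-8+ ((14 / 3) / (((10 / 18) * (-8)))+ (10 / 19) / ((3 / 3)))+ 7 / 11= -32969 / 4180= -7.89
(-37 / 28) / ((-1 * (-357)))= -37 / 9996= -0.00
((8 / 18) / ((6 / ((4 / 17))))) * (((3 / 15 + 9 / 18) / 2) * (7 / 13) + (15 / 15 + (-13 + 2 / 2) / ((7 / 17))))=-11306 / 23205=-0.49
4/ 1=4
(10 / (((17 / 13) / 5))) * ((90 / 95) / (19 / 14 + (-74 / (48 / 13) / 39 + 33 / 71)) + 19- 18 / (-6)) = 868.87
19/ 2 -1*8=3/ 2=1.50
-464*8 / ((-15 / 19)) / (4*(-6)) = -8816 / 45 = -195.91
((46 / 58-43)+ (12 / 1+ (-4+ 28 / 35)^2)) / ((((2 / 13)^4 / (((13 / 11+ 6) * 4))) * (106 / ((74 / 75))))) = -27466171187 / 2881875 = -9530.66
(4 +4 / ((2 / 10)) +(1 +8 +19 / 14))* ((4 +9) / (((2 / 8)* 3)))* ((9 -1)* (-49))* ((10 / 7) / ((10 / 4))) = -400192 / 3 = -133397.33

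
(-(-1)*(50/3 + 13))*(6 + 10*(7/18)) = 7921/27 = 293.37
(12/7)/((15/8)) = 32/35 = 0.91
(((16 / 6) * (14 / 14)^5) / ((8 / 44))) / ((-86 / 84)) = -616 / 43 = -14.33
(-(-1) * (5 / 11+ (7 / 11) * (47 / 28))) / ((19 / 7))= 469 / 836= 0.56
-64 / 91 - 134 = -12258 / 91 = -134.70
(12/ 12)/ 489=1/ 489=0.00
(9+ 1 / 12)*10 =545 / 6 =90.83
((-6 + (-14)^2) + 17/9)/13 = 1727/117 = 14.76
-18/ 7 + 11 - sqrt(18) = 59/ 7 - 3 * sqrt(2) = 4.19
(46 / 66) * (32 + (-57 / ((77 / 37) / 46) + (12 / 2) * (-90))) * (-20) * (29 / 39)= 1815974200 / 99099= 18324.85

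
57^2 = 3249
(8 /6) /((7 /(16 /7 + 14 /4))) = 1.10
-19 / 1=-19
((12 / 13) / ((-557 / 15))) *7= -1260 / 7241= -0.17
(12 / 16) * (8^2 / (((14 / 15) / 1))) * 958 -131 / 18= 6206923 / 126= 49261.29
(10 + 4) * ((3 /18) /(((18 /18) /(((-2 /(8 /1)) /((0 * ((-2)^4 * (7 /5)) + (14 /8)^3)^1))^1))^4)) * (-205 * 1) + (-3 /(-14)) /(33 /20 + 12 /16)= 4129649695 /47455841832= 0.09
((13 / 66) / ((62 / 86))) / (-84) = -559 / 171864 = -0.00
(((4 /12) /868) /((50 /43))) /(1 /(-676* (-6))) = 7267 /5425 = 1.34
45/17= 2.65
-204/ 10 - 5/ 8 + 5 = -641/ 40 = -16.02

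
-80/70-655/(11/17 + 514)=-147937/61243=-2.42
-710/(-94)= 355/47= 7.55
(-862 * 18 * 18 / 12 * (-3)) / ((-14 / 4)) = -139644 / 7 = -19949.14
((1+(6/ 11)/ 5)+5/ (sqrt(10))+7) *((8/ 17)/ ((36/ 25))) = 25 *sqrt(10)/ 153+4460/ 1683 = 3.17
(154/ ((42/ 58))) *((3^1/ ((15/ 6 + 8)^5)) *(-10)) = -204160/ 4084101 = -0.05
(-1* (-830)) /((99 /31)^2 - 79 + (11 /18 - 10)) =-10.62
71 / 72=0.99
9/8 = 1.12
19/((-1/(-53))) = 1007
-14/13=-1.08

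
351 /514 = 0.68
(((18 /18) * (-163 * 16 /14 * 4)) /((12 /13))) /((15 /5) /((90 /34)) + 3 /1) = -42380 /217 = -195.30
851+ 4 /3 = 2557 /3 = 852.33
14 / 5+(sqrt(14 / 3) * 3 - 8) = -26 / 5+sqrt(42) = 1.28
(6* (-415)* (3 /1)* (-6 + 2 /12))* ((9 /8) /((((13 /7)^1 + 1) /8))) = 549045 /4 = 137261.25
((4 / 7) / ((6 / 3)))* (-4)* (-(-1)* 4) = -32 / 7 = -4.57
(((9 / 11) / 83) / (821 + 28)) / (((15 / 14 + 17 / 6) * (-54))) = -7 / 127122468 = -0.00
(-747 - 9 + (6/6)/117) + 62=-81197/117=-693.99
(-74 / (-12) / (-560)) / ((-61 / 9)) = 111 / 68320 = 0.00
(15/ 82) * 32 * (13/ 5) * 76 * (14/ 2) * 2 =663936/ 41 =16193.56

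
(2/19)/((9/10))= 20/171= 0.12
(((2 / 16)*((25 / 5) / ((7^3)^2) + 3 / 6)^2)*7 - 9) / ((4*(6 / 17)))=-9445649848951 / 1518586938624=-6.22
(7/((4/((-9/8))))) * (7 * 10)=-2205/16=-137.81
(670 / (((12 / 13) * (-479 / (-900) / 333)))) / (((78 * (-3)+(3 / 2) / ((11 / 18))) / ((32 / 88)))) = -96681000 / 135557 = -713.21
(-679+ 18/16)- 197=-6999/8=-874.88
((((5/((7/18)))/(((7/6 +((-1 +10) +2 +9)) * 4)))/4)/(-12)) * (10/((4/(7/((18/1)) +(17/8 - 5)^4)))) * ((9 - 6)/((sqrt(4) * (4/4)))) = -189967875/233046016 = -0.82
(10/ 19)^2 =100/ 361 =0.28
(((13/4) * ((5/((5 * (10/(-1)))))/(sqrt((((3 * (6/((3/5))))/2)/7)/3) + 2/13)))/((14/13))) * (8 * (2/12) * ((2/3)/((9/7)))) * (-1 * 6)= -30758/110295 + 28561 * sqrt(35)/110295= 1.25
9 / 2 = 4.50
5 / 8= 0.62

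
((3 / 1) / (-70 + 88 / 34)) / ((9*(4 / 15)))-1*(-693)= 692.98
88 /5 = 17.60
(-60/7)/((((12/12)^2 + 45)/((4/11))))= -120/1771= -0.07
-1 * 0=0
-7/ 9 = -0.78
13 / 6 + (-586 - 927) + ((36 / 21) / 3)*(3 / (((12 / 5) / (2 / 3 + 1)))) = -1509.64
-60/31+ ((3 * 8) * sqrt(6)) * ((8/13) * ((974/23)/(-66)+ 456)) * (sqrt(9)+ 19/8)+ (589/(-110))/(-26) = -153341/88660+ 118892248 * sqrt(6)/3289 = 88543.52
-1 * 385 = -385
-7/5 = -1.40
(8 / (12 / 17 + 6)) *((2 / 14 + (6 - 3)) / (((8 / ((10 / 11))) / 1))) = 170 / 399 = 0.43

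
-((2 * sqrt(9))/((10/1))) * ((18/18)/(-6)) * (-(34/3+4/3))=-19/15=-1.27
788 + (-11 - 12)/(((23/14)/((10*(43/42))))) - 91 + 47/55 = 554.52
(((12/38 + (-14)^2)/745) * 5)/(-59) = -3730/167029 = -0.02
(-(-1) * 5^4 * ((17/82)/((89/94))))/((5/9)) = 898875/3649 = 246.33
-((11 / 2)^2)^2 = -14641 / 16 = -915.06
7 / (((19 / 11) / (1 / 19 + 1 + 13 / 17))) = 45199 / 6137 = 7.36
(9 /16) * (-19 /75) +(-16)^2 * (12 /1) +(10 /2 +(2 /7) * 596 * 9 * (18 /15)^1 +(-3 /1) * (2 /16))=13763591 /2800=4915.57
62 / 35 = 1.77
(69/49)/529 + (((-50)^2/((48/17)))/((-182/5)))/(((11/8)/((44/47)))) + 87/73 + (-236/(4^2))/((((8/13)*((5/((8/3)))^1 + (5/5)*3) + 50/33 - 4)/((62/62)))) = -451195274029/10254586524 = -44.00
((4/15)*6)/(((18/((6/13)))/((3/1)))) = 8/65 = 0.12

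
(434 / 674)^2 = 47089 / 113569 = 0.41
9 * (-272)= -2448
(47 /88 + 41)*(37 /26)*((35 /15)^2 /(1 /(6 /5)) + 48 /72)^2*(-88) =-17526456 /65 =-269637.78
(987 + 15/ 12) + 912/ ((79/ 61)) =1692.45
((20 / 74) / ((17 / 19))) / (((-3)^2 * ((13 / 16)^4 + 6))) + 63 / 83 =151457317331 / 198177406551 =0.76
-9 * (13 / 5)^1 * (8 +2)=-234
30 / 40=3 / 4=0.75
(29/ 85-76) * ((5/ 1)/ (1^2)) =-378.29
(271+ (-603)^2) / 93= 363880 / 93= 3912.69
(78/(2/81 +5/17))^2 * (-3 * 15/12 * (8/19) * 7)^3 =-80821168.81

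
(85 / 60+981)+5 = 987.42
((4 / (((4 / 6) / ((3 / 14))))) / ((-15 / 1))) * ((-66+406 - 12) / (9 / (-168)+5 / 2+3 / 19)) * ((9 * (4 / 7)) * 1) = -5384448 / 96985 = -55.52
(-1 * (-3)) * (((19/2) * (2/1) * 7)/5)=399/5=79.80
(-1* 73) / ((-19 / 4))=292 / 19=15.37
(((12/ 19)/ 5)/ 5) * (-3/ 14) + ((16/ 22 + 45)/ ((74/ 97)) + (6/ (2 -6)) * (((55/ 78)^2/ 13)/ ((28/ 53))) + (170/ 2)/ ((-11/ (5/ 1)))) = 21.19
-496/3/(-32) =31/6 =5.17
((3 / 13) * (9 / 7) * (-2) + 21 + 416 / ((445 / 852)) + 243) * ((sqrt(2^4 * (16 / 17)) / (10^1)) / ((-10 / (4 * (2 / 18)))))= -228906464 * sqrt(17) / 51631125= -18.28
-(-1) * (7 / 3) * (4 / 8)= 7 / 6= 1.17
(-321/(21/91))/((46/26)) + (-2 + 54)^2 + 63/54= 264815/138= 1918.95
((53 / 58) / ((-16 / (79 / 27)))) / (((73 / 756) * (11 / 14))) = -205163 / 93148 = -2.20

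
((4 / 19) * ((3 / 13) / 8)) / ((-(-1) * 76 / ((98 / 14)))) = 21 / 37544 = 0.00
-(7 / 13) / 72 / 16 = -7 / 14976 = -0.00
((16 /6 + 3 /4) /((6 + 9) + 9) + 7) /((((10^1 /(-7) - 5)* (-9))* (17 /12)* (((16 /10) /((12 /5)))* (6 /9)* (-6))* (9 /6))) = -847 /38880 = -0.02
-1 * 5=-5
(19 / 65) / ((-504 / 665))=-361 / 936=-0.39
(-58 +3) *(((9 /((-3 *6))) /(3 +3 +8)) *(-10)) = -275 /14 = -19.64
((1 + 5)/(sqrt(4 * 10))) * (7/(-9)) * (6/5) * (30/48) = -7 * sqrt(10)/40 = -0.55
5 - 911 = -906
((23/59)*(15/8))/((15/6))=0.29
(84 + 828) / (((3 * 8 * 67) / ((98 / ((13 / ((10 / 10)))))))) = 3724 / 871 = 4.28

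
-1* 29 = -29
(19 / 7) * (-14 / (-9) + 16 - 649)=-107977 / 63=-1713.92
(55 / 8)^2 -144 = -6191 / 64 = -96.73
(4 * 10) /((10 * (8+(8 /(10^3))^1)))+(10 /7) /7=4930 /7007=0.70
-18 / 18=-1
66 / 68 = 33 / 34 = 0.97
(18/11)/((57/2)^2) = 8/3971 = 0.00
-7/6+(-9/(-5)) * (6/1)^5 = 419869/30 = 13995.63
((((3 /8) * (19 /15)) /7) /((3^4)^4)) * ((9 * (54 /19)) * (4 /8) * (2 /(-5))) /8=-1 /992023200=-0.00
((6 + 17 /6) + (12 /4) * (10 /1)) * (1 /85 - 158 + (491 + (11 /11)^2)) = 6615103 /510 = 12970.79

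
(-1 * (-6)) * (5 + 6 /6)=36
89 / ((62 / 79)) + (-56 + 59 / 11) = 42807 / 682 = 62.77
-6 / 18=-1 / 3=-0.33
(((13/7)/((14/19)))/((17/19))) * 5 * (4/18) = 23465/7497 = 3.13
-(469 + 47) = -516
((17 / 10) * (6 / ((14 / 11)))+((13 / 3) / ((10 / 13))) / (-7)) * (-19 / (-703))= 757 / 3885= 0.19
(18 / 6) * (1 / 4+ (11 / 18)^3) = 2789 / 1944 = 1.43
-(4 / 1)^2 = -16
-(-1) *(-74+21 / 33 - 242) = -3469 / 11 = -315.36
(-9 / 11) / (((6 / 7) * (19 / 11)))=-21 / 38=-0.55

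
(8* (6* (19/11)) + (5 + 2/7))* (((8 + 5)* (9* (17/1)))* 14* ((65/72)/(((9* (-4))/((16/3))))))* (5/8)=-487763575/2376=-205287.70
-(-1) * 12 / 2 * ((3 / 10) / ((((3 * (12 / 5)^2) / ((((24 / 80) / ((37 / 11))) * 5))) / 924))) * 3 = 38115 / 296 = 128.77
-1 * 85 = -85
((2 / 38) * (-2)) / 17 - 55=-17767 / 323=-55.01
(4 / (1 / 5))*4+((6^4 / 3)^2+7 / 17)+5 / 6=19043935 / 102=186705.25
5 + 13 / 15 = 5.87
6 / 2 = 3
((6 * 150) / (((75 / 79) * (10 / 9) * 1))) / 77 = 4266 / 385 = 11.08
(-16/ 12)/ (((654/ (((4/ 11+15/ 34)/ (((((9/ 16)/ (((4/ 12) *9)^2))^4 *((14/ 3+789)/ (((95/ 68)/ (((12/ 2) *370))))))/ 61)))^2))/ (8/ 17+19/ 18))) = -238383750513906679808/ 11772365382597668684517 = -0.02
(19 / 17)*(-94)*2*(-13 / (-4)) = -11609 / 17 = -682.88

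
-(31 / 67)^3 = -29791 / 300763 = -0.10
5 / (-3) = -5 / 3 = -1.67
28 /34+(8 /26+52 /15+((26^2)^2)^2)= 692261719084682 /3315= 208827064580.60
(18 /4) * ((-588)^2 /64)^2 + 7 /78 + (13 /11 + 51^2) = 1802925353525 /13728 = 131331975.05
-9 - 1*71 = -80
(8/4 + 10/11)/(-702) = -0.00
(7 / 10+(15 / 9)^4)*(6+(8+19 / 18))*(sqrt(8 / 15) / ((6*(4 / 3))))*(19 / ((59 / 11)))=386108063*sqrt(30) / 51613200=40.97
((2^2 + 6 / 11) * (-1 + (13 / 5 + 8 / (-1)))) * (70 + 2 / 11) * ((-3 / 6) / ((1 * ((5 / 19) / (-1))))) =-469376 / 121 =-3879.14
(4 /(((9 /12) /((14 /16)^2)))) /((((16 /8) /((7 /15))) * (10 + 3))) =343 /4680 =0.07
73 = 73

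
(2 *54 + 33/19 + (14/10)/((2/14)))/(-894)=-5678/42465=-0.13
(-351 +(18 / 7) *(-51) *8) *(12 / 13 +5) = -107811 / 13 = -8293.15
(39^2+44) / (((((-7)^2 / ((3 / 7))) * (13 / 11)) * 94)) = 51645 / 419146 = 0.12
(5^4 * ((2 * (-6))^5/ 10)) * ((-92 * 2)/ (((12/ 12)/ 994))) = 2844398592000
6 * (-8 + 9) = 6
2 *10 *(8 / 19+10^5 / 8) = 4750160 / 19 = 250008.42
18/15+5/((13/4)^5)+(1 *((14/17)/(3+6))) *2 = 396744794/284039145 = 1.40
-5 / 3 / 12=-5 / 36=-0.14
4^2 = 16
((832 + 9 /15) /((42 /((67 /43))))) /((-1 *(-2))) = 278921 /18060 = 15.44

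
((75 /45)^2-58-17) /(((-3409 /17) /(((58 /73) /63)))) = 640900 /141101919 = 0.00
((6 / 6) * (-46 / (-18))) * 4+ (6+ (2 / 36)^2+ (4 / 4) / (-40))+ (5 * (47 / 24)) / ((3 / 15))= 105557 / 1620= 65.16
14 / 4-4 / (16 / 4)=5 / 2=2.50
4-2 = 2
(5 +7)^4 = 20736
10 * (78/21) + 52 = 624/7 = 89.14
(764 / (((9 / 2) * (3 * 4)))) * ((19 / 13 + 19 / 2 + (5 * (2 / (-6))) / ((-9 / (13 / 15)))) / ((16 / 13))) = 4473793 / 34992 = 127.85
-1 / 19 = -0.05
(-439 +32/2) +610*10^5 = 60999577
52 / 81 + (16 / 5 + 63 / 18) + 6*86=423907 / 810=523.34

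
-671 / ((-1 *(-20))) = -671 / 20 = -33.55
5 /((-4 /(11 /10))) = -1.38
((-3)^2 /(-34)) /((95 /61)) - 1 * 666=-2151729 /3230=-666.17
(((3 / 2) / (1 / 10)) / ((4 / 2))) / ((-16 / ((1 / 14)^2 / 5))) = -3 / 6272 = -0.00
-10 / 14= -5 / 7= -0.71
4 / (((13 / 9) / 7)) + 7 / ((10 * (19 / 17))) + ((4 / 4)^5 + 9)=74127 / 2470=30.01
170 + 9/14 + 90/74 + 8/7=173.00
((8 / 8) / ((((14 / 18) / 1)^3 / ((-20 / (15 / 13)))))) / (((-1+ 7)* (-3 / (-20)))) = -14040 / 343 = -40.93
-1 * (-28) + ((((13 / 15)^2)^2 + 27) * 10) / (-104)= 3336641 / 131625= 25.35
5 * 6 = 30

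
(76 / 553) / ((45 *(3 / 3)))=76 / 24885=0.00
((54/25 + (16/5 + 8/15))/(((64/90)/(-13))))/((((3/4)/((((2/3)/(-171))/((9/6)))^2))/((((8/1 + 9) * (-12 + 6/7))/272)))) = 37349/55265490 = 0.00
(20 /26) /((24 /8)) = 10 /39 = 0.26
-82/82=-1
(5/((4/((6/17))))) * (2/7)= 15/119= 0.13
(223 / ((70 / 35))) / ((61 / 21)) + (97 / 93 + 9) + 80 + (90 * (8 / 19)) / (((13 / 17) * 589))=6842870711 / 53246778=128.51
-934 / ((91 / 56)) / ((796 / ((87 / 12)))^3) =-11389663 / 26226633472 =-0.00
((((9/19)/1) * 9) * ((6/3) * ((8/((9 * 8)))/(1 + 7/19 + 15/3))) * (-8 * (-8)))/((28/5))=1440/847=1.70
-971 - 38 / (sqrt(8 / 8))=-1009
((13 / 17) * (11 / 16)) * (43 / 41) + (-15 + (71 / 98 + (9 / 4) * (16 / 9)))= -5313731 / 546448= -9.72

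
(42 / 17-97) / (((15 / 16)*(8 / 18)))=-19284 / 85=-226.87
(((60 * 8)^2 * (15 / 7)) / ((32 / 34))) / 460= 183600 / 161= 1140.37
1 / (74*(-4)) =-1 / 296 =-0.00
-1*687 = -687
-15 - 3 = -18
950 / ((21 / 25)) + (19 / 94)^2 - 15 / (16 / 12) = 51943769 / 46389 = 1119.74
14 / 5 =2.80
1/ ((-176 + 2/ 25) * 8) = -25/ 35184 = -0.00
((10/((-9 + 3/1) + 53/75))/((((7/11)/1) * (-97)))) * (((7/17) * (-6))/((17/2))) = -99000/11129101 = -0.01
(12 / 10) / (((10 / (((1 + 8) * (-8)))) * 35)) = -216 / 875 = -0.25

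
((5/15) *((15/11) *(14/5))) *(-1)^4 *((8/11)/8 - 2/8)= -49/242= -0.20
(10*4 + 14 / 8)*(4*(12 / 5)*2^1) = 4008 / 5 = 801.60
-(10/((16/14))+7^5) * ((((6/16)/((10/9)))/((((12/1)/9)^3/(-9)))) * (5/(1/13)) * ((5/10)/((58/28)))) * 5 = 200797207065/118784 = 1690439.85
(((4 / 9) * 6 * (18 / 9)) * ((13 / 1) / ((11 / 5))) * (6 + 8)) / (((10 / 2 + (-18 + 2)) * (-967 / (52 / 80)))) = 0.03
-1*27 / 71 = -27 / 71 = -0.38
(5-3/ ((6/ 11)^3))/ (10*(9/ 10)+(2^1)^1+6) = -0.79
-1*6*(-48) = 288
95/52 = 1.83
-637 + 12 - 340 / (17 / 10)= -825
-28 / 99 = -0.28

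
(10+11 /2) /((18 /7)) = 217 /36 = 6.03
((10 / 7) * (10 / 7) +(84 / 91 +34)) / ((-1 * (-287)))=23546 / 182819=0.13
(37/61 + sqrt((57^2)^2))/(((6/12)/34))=13479368/61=220973.25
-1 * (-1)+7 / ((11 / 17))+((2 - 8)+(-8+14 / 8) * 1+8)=333 / 44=7.57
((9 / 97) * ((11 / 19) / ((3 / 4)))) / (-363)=-4 / 20273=-0.00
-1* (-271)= 271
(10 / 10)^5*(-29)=-29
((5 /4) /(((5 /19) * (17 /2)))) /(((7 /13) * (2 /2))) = 247 /238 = 1.04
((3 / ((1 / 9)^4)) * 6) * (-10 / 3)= -393660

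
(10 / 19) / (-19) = -10 / 361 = -0.03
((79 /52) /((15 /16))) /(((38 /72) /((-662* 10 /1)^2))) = 33236424960 /247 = 134560424.94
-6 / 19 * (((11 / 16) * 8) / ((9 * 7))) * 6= -22 / 133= -0.17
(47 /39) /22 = 47 /858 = 0.05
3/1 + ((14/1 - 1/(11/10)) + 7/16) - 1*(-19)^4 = -22933587/176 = -130304.47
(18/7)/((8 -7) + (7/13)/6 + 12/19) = 1.49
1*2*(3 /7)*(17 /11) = 102 /77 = 1.32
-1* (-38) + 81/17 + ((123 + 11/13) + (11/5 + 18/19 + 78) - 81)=166.76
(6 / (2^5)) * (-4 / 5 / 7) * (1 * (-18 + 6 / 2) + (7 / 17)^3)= 55014 / 171955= 0.32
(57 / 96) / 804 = 19 / 25728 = 0.00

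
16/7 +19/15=373/105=3.55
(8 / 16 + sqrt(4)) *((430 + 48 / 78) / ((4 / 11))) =153945 / 52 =2960.48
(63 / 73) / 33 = 21 / 803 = 0.03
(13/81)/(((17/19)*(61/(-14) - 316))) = -266/475065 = -0.00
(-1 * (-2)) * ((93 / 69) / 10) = 31 / 115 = 0.27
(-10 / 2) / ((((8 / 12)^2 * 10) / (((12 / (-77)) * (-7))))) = -27 / 22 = -1.23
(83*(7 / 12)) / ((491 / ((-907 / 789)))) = -526967 / 4648788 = -0.11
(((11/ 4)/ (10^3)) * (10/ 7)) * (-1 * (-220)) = 121/ 140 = 0.86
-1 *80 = -80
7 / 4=1.75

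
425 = 425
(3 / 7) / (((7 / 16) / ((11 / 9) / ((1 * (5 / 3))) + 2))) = 656 / 245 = 2.68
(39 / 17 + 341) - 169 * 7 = -14275 / 17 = -839.71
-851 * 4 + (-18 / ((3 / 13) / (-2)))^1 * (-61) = -12920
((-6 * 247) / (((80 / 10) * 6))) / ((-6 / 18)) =741 / 8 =92.62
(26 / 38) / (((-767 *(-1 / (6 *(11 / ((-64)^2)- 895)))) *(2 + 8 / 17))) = -62320453 / 32141312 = -1.94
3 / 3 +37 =38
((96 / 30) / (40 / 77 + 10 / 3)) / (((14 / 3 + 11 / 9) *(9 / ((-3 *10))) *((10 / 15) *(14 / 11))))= -13068 / 23585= -0.55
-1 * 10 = -10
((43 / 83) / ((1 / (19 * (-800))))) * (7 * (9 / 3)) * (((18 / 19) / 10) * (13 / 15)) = -1126944 / 83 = -13577.64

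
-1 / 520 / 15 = -1 / 7800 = -0.00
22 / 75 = 0.29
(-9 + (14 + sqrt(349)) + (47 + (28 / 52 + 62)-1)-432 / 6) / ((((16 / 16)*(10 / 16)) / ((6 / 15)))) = 16*sqrt(349) / 25 + 1728 / 65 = 38.54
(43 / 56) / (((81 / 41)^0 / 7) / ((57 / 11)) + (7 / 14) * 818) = 2451 / 1305616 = 0.00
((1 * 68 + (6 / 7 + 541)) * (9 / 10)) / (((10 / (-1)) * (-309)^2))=-4269 / 7426300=-0.00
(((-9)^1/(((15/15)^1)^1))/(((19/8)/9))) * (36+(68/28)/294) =-8003340/6517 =-1228.07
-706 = -706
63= 63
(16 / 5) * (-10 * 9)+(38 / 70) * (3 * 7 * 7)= -208.20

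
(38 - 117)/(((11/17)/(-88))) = 10744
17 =17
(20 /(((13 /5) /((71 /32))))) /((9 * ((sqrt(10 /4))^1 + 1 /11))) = -19525 /282204 + 214775 * sqrt(10) /564408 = 1.13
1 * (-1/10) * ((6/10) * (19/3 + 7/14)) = -41/100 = -0.41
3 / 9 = 0.33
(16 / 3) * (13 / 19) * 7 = 1456 / 57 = 25.54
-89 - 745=-834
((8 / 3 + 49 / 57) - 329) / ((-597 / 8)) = 49472 / 11343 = 4.36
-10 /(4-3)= -10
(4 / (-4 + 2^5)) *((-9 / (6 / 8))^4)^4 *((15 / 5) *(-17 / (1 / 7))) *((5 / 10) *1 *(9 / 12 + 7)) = -36537751664131571712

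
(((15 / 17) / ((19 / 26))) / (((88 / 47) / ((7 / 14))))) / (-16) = -9165 / 454784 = -0.02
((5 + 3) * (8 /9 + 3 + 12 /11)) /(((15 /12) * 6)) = 7888 /1485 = 5.31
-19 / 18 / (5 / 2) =-0.42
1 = 1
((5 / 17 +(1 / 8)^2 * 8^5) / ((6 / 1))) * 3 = 8709 / 34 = 256.15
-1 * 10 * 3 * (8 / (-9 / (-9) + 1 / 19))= -228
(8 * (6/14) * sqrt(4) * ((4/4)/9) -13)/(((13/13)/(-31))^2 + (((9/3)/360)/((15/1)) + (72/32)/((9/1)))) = -148186200/3046477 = -48.64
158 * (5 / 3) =790 / 3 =263.33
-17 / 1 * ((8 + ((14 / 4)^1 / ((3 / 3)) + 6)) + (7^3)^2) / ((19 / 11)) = -1158086.08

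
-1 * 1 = -1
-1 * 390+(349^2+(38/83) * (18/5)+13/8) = 403095387/3320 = 121414.27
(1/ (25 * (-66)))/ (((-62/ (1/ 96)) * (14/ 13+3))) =0.00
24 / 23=1.04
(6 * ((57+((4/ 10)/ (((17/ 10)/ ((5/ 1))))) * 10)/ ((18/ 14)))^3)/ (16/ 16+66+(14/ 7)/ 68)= 13694.60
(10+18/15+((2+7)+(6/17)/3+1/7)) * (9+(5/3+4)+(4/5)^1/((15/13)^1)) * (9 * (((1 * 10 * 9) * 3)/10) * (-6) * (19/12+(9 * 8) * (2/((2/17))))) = -1193347292544/2125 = -561575196.49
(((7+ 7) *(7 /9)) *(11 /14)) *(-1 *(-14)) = 1078 /9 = 119.78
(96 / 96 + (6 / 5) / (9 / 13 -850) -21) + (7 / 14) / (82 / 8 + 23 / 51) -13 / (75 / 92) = -64898438548 / 1807687725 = -35.90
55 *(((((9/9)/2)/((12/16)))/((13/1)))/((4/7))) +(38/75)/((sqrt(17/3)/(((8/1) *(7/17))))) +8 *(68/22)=30.36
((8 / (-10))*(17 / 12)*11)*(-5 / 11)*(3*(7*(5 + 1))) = 714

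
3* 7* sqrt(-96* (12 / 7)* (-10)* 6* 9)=432* sqrt(210)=6260.27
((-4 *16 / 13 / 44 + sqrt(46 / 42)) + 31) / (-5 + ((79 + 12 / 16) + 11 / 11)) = 4 *sqrt(483) / 6363 + 17668 / 43329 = 0.42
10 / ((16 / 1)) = 0.62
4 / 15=0.27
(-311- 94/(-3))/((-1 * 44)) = 839/132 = 6.36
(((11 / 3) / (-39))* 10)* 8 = -880 / 117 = -7.52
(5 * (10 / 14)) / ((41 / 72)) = 1800 / 287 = 6.27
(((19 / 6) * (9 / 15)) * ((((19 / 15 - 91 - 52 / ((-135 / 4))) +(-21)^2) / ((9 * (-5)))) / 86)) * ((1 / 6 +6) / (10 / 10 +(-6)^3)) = 0.00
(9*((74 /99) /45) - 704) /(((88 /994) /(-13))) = 1125525583 /10890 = 103354.05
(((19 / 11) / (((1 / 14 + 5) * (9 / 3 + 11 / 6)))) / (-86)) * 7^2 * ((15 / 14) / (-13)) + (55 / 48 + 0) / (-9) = -678244865 / 5469461712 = -0.12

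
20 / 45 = 4 / 9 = 0.44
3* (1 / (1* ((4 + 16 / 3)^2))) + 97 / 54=38753 / 21168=1.83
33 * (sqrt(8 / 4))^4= 132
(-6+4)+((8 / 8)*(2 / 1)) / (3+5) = -7 / 4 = -1.75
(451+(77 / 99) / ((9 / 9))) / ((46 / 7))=14231 / 207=68.75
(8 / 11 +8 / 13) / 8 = 24 / 143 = 0.17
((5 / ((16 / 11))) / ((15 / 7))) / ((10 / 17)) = 1309 / 480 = 2.73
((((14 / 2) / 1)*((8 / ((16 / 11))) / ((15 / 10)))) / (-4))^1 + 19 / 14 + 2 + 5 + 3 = 415 / 84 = 4.94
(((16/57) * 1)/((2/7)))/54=28/1539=0.02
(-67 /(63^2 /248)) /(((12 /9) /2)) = -8308 /1323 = -6.28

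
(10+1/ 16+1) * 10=110.62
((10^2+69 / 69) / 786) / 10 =101 / 7860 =0.01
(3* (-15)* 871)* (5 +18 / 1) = -901485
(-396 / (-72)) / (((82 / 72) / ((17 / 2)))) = 1683 / 41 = 41.05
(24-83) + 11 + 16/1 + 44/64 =-31.31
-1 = -1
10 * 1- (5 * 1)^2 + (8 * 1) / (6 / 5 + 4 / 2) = -25 / 2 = -12.50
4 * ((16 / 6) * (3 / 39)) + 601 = 23471 / 39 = 601.82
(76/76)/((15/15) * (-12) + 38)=1/26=0.04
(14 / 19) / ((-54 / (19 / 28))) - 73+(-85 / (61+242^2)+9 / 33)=-1013189171 / 13929300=-72.74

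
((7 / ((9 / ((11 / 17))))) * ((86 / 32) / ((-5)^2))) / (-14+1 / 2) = -3311 / 826200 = -0.00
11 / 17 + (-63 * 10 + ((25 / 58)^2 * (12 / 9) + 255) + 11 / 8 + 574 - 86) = 39552289 / 343128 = 115.27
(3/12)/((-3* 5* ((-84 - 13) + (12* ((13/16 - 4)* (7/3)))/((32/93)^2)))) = 1024/52275075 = 0.00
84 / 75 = 28 / 25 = 1.12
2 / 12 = 1 / 6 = 0.17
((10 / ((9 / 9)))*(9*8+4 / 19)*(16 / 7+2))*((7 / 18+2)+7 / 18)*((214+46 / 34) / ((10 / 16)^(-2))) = 2802953125 / 3876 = 723156.12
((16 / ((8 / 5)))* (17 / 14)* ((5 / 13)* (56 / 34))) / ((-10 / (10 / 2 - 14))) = 90 / 13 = 6.92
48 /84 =4 /7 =0.57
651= 651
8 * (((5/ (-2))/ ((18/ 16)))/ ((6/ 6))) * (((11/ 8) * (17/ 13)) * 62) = -231880/ 117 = -1981.88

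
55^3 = 166375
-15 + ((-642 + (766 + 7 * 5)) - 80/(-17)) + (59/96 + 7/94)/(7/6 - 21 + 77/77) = 214766475/1444592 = 148.67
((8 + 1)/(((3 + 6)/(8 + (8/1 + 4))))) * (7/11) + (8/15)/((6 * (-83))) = 522856/41085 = 12.73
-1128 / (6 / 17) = -3196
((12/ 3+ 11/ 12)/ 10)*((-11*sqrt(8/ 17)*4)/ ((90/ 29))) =-18821*sqrt(34)/ 22950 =-4.78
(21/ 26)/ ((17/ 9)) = 189/ 442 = 0.43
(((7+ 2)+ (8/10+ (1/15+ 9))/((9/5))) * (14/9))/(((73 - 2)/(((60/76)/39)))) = 27370/4261491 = 0.01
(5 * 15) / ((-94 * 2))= -0.40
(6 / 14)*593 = 1779 / 7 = 254.14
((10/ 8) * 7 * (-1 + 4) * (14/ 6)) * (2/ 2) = 245/ 4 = 61.25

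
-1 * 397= -397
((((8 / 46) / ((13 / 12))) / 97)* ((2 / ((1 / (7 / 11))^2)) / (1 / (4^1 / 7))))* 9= 24192 / 3509363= 0.01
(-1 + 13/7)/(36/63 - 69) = -6/479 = -0.01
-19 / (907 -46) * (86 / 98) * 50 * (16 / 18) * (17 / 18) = -2777800 / 3417309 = -0.81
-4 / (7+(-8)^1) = 4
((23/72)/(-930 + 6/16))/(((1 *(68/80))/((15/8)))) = -0.00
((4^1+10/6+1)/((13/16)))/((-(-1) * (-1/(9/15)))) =-64/13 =-4.92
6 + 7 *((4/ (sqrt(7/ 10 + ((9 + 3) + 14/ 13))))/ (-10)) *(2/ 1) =6 - 28 *sqrt(25870)/ 2985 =4.49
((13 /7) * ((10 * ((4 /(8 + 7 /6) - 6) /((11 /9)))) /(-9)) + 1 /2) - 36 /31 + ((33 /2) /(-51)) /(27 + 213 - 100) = 155864039 /17854760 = 8.73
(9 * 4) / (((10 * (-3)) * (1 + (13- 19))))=6 / 25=0.24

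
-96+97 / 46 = -4319 / 46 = -93.89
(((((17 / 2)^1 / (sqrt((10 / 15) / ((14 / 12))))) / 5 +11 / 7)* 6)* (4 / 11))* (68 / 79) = 1632 / 553 +6936* sqrt(7) / 4345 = 7.17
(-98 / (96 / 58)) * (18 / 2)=-4263 / 8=-532.88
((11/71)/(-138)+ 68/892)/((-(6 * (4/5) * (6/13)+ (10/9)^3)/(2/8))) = -2592164835/495186321472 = -0.01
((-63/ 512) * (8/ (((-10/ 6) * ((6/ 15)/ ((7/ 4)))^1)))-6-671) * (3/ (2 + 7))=-345301/ 1536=-224.81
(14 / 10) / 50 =7 / 250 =0.03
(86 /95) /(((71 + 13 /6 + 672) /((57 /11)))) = 1548 /245905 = 0.01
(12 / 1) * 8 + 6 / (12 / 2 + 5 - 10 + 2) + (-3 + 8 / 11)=1053 / 11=95.73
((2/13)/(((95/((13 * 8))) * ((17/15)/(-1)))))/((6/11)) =-0.27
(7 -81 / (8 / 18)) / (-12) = 701 / 48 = 14.60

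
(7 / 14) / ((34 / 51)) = 3 / 4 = 0.75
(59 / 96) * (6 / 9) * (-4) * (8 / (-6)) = 59 / 27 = 2.19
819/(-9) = -91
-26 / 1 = -26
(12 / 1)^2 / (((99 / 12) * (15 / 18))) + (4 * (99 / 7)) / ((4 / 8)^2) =95184 / 385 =247.23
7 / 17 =0.41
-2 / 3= -0.67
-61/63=-0.97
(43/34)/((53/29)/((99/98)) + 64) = 123453/6423892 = 0.02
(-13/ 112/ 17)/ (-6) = 0.00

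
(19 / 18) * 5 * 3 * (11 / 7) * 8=4180 / 21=199.05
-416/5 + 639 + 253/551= 1532494/2755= 556.26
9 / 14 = 0.64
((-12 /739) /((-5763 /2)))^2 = 64 /2015318105161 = 0.00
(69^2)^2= 22667121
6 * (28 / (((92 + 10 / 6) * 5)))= 504 / 1405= 0.36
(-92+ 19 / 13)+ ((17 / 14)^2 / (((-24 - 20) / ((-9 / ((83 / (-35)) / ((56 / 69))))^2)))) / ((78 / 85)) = -47363058857 / 521132183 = -90.88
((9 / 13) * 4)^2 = 7.67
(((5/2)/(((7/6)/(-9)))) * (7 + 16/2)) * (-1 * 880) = 1782000/7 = 254571.43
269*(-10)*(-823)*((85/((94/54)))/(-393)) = -1693610550/6157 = -275070.74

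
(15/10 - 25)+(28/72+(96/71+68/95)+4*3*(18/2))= 5278712/60705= 86.96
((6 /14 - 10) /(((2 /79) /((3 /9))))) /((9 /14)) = -5293 /27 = -196.04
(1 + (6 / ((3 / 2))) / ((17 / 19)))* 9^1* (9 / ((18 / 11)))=9207 / 34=270.79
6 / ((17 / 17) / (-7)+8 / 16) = 84 / 5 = 16.80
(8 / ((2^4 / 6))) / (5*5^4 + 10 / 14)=21 / 21880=0.00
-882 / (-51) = 294 / 17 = 17.29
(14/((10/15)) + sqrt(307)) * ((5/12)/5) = sqrt(307)/12 + 7/4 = 3.21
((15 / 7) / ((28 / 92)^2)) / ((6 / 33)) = 87285 / 686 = 127.24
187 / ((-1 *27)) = -187 / 27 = -6.93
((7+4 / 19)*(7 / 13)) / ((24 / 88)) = 10549 / 741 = 14.24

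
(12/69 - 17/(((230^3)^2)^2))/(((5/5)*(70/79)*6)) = 0.03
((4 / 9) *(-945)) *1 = -420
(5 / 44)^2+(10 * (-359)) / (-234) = 3478045 / 226512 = 15.35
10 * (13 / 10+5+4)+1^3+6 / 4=211 / 2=105.50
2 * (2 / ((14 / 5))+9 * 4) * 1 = 514 / 7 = 73.43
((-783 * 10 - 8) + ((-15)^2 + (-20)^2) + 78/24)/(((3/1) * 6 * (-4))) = 9613/96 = 100.14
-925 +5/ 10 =-924.50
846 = 846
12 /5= 2.40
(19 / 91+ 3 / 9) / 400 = 37 / 27300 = 0.00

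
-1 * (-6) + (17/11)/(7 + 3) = 677/110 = 6.15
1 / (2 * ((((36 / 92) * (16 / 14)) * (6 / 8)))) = 161 / 108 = 1.49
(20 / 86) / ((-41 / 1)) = -10 / 1763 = -0.01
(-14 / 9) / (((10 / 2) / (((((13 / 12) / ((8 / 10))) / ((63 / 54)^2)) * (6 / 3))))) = -13 / 21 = -0.62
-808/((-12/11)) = 2222/3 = 740.67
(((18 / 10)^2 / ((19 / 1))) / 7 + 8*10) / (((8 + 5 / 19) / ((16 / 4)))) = 1064324 / 27475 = 38.74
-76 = -76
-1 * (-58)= 58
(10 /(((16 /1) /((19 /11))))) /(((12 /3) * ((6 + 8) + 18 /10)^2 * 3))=2375 /6590496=0.00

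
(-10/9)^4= 10000/6561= 1.52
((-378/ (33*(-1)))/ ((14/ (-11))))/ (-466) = 9/ 466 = 0.02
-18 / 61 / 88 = -9 / 2684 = -0.00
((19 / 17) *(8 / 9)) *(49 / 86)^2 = 91238 / 282897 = 0.32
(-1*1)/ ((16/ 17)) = -17/ 16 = -1.06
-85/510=-0.17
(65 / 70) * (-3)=-39 / 14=-2.79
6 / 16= 3 / 8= 0.38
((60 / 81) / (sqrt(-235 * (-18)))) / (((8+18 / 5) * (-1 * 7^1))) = -0.00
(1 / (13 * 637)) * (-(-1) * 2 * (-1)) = -2 / 8281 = -0.00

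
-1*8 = -8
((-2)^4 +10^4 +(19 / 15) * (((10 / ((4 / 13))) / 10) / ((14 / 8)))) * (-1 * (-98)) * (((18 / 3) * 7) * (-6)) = -1237066152 / 5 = -247413230.40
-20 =-20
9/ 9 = 1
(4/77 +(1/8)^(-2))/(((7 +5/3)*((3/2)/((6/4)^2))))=11097/1001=11.09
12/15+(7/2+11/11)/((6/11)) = 181/20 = 9.05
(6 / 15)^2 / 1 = 4 / 25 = 0.16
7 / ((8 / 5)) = 35 / 8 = 4.38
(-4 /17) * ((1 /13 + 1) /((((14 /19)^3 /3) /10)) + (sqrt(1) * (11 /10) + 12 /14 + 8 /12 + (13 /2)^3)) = -27365999 /324870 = -84.24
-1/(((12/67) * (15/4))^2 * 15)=-4489/30375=-0.15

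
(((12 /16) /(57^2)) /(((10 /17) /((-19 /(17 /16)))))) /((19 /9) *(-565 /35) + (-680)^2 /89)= -3738 /2749311115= -0.00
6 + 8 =14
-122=-122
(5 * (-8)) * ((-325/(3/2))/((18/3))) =13000/9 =1444.44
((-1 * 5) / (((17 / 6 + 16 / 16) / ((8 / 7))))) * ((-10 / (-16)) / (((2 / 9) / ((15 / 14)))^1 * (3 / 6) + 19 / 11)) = -222750 / 437759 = -0.51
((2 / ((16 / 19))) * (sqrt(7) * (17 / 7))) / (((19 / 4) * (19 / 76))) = 34 * sqrt(7) / 7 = 12.85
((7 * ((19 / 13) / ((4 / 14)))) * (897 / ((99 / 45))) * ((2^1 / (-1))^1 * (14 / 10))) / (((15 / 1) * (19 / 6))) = -47334 / 55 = -860.62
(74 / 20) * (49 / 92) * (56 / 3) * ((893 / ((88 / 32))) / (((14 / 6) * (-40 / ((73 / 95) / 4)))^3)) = -6088505067 / 58453120000000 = -0.00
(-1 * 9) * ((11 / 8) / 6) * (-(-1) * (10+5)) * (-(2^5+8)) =2475 / 2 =1237.50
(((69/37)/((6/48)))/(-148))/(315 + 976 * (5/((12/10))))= -414/17995505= -0.00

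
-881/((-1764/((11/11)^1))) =881/1764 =0.50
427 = 427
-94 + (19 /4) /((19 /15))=-361 /4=-90.25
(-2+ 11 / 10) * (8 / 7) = -36 / 35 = -1.03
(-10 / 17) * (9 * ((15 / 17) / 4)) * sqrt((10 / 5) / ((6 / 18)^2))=-2025 * sqrt(2) / 578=-4.95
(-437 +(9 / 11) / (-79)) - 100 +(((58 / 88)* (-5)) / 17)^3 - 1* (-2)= -17688865804703 / 33062210368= -535.02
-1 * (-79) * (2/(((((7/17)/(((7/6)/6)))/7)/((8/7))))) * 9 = 5372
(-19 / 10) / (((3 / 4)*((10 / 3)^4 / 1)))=-513 / 25000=-0.02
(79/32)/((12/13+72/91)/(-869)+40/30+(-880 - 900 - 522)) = -1441671/1343516864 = -0.00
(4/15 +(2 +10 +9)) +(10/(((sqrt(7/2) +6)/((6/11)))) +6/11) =48947/2145 - 12 *sqrt(14)/143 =22.51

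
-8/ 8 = -1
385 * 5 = 1925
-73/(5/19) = -1387/5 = -277.40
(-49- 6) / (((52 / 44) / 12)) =-7260 / 13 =-558.46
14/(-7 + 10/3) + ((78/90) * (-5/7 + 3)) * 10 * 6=8858/77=115.04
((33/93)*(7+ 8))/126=55/1302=0.04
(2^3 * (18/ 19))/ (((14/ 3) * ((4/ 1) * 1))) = 54/ 133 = 0.41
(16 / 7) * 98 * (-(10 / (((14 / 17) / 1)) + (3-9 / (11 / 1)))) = -35296 / 11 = -3208.73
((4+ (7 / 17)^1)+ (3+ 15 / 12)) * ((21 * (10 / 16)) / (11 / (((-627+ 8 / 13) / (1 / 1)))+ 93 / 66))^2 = 3064779340640325 / 3977216535616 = 770.58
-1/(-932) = 1/932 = 0.00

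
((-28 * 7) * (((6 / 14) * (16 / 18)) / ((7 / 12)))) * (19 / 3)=-810.67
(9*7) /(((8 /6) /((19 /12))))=1197 /16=74.81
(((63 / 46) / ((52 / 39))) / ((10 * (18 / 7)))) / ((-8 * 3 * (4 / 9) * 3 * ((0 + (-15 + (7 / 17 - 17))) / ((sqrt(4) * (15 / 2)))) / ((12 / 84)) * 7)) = 51 / 4215808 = 0.00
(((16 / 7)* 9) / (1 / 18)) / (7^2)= 2592 / 343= 7.56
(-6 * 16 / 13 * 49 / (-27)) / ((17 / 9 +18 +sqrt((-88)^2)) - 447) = -56 / 1417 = -0.04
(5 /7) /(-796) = -5 /5572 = -0.00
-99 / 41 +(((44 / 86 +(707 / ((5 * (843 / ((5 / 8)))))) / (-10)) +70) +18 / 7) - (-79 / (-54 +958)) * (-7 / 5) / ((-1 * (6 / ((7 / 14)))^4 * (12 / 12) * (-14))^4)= 160535864679161950589761501188539 / 2272014540599661610471501332480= 70.66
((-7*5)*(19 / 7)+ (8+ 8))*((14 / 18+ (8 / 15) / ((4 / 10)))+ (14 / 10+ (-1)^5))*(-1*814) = 7266578 / 45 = 161479.51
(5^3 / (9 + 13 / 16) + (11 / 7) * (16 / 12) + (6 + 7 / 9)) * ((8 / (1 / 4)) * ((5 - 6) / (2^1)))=-3420208 / 9891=-345.79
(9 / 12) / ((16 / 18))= 27 / 32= 0.84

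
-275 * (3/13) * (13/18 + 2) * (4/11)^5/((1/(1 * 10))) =-6272000/570999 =-10.98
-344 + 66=-278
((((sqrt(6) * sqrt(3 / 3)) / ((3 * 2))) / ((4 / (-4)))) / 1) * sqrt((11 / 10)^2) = -11 * sqrt(6) / 60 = -0.45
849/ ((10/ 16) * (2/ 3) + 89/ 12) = 108.38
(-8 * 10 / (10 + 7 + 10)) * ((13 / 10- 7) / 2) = 76 / 9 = 8.44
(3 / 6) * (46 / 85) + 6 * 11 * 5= 330.27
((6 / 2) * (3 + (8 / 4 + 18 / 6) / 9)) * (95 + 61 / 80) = 15322 / 15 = 1021.47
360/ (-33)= -10.91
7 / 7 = 1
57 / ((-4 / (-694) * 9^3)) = 6593 / 486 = 13.57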